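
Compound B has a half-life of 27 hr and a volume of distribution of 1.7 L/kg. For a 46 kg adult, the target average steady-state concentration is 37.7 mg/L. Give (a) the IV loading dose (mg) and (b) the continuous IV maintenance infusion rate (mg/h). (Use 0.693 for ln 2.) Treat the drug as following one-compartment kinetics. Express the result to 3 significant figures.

Total Vd = 1.7 × 46 = 78.20 L
LD = Vd × C = 78.20 × 37.7 = 2948 mg
CL = 0.693 × Vd / t½ = 0.693 × 78.20 / 27 = 2.007 L/h
Infusion rate = CL × Css = 2.007 × 37.7 = 75.66 mg/h

(a) 2950 mg; (b) 75.7 mg/h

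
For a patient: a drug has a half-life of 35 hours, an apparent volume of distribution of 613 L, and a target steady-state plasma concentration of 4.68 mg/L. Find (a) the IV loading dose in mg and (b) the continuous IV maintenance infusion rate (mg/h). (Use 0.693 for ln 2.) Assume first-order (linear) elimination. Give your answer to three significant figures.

(a) 2870 mg; (b) 56.8 mg/h

LD = Vd × C = 613.0 × 4.68 = 2869 mg
CL = 0.693 × Vd / t½ = 0.693 × 613.0 / 35 = 12.14 L/h
Infusion rate = CL × Css = 12.14 × 4.68 = 56.82 mg/h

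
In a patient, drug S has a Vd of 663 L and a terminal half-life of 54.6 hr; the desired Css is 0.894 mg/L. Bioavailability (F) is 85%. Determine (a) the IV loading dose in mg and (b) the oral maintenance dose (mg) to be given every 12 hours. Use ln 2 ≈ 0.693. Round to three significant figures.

(a) 593 mg; (b) 106 mg

LD = Vd × C = 663.0 × 0.894 = 592.7 mg
CL = 0.693 × Vd / t½ = 0.693 × 663.0 / 54.6 = 8.415 L/h
D = CL × Css × τ / F = 8.415 × 0.894 × 12 / 0.85 = 106.2 mg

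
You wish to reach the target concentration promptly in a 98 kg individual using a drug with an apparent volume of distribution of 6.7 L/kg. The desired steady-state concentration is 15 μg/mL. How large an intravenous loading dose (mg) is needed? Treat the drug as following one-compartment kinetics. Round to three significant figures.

9850 mg

Total Vd = 6.7 × 98 = 656.6 L
LD = Vd × C = 656.6 × 15.00 = 9849 mg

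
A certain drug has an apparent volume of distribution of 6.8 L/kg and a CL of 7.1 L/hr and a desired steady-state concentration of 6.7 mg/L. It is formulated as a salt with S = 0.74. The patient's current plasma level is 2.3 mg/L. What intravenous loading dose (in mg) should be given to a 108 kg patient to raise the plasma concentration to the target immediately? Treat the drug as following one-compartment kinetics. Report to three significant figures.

Vd = 6.8 L/kg × 108 kg = 734.4 L
The loading dose fills Vd to the target concentration; clearance is irrelevant here.
Concentration deficit ΔC = 6.7 − 2.3 = 4.400 mg/L
LD = Vd × ΔC / S = 734.4 × 4.400 / 0.74 = 4367 mg

4370 mg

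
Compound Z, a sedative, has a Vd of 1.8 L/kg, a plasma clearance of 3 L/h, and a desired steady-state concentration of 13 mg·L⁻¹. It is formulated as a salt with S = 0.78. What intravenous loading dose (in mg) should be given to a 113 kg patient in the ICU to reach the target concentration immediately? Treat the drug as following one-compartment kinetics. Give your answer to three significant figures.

Total Vd = 1.8 × 113 = 203.4 L
LD is governed by Vd — clearance does not enter the loading-dose calculation.
LD = Vd × C / S = 203.4 × 13.00 / 0.78 = 3390 mg

3390 mg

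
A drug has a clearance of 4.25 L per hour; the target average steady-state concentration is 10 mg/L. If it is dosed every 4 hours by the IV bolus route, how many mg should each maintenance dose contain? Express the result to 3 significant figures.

170 mg

At steady state, dose per interval replaces the amount cleared in that interval: D/τ = CL·Css.
D = CL × Css × τ = 4.250 × 10 × 4 = 170.0 mg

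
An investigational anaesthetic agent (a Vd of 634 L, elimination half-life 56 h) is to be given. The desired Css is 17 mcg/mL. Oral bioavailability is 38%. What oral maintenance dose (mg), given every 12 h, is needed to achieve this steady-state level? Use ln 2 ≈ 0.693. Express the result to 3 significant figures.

CL = 0.693 × Vd / t½ = 0.693 × 634.0 / 56 = 7.846 L/h
D = CL × Css × τ / F = 7.846 × 17 × 12 / 0.38 = 4212 mg

4210 mg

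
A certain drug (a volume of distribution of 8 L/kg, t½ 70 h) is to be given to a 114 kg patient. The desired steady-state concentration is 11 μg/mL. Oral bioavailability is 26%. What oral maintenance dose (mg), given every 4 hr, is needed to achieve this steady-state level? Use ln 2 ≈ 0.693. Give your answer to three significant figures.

1530 mg

Vd(total) = 114 kg × 8 L/kg = 912.0 L
CL = ln 2 · Vd / t½ = 0.693 × 912.0 / 70 = 9.029 L/h
D = CL × Css × τ / F = 9.029 × 11 × 4 / 0.26 = 1528 mg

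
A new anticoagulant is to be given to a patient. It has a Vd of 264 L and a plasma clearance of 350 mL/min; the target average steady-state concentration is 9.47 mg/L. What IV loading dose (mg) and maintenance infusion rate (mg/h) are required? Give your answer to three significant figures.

LD = Vd · C_target = 264.0 × 9.47 = 2500 mg
CL = 350 mL/min = 350 × 0.06 = 21.00 L/h
Maintenance infusion rate = CL × Css = 21.00 × 9.47 = 198.9 mg/h

(a) 2500 mg; (b) 199 mg/h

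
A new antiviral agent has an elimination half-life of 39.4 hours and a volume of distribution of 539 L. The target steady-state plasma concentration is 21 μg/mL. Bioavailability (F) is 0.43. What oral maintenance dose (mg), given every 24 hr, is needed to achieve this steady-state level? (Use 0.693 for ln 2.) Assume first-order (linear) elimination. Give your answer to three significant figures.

11100 mg

CL = ln 2 · Vd / t½ = 0.693 × 539.0 / 39.4 = 9.480 L/h
D = CL × Css × τ / F = 9.480 × 21 × 24 / 0.43 = 11110 mg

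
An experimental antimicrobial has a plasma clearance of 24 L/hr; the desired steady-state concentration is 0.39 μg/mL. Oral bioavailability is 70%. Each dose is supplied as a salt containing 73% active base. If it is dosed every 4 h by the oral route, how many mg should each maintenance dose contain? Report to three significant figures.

D = CL × Css × τ / F / S = 24.00 × 0.39 × 4 / 0.7 / 0.73 = 73.27 mg

73.3 mg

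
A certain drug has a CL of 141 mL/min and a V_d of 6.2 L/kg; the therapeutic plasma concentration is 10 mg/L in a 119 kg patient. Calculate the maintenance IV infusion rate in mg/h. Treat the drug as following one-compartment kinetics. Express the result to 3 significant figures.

CL = 141 mL/min × 60/1000 = 8.460 L/h
R₀ = 8.460 × 10 = 84.60 mg/h

84.6 mg/h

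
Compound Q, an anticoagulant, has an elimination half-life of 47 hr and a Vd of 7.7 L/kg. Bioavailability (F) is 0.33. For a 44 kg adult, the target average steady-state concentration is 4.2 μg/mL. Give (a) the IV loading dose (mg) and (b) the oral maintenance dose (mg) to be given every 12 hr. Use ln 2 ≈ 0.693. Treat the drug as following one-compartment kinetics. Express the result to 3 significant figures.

(a) 1420 mg; (b) 763 mg

Vd = 7.7 L/kg × 44 kg = 338.8 L
LD = Vd × C = 338.8 × 4.2 = 1423 mg
CL = 0.693 × Vd / t½ = 0.693 × 338.8 / 47 = 4.995 L/h
D = CL × Css × τ / F = 4.995 × 4.2 × 12 / 0.33 = 762.9 mg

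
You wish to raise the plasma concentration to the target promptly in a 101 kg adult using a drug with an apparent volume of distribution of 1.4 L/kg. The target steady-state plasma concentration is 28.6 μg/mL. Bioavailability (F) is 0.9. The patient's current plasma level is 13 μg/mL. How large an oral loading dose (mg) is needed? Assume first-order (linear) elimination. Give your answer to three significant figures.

2450 mg

Vd = 1.4 L/kg × 101 kg = 141.4 L
Concentration deficit ΔC = 28.6 − 13 = 15.60 mg/L
LD = Vd × ΔC / F = 141.4 × 15.60 / 0.9 = 2451 mg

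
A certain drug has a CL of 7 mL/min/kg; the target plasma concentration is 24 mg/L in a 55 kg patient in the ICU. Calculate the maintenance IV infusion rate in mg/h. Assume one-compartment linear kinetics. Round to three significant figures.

554 mg/h

CL = 7 mL/min/kg × 55 kg = 385.0 mL/min = 385.0 × 60/1000 = 23.10 L/h
At steady state, infusion rate equals elimination rate: rate in = CL × Css.
Infusion rate = CL · Css = 23.10 L/h × 24 mg/L = 554.4 mg/h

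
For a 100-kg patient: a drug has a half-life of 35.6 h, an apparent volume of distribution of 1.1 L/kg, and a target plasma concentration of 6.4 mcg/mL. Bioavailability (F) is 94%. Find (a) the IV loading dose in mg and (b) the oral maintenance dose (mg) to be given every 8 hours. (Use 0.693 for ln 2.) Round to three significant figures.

Vd(total) = 100 kg × 1.1 L/kg = 110.0 L
LD = Vd × C = 110.0 × 6.4 = 704.0 mg
CL = 0.693 × Vd / t½ = 0.693 × 110.0 / 35.6 = 2.141 L/h
D = CL × Css × τ / F = 2.141 × 6.4 × 8 / 0.94 = 116.6 mg

(a) 704 mg; (b) 117 mg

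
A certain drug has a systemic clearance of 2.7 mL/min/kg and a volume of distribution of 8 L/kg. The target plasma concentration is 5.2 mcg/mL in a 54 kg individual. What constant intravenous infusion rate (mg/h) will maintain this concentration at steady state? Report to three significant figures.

45.5 mg/h

CL = 2.7 mL/min/kg × 54 kg = 145.8 mL/min = 145.8 × 60/1000 = 8.748 L/h
Rate = CL × Css = 8.748 × 5.2 = 45.49 mg/h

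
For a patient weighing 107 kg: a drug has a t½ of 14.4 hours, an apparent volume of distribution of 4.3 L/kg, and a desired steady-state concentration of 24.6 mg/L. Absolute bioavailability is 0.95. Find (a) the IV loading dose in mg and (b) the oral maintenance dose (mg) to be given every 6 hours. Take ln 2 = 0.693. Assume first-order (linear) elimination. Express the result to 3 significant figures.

Total Vd = 4.3 × 107 = 460.1 L
LD = Vd × C = 460.1 × 24.6 = 11320 mg
CL = 0.693 × Vd / t½ = 0.693 × 460.1 / 14.4 = 22.14 L/h
D = CL × Css × τ / F = 22.14 × 24.6 × 6 / 0.95 = 3440 mg

(a) 11300 mg; (b) 3440 mg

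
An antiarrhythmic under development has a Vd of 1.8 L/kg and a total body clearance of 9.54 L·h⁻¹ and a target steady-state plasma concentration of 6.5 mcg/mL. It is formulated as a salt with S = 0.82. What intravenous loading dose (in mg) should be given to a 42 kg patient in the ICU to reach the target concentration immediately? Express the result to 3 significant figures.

Vd = 1.8 L/kg × 42 kg = 75.60 L
Loading dose depends on Vd (not clearance): it fills the distribution volume.
LD = Vd × C / S = 75.60 × 6.500 / 0.82 = 599.3 mg

599 mg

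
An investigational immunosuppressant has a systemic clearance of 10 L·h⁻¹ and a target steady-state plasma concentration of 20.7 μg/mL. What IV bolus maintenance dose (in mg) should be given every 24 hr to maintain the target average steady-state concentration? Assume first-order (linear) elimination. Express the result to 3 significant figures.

D = CL × Css × τ = 10.00 × 20.7 × 24 = 4968 mg

4970 mg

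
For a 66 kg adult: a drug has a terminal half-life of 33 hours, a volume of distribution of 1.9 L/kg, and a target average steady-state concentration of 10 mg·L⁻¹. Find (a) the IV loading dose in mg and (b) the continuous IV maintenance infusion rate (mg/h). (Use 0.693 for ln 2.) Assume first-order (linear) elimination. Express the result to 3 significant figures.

Vd(total) = 66 kg × 1.9 L/kg = 125.4 L
LD = Vd × C = 125.4 × 10 = 1254 mg
CL = 0.693 × Vd / t½ = 0.693 × 125.4 / 33 = 2.633 L/h
Infusion rate = CL × Css = 2.633 × 10 = 26.33 mg/h

(a) 1250 mg; (b) 26.3 mg/h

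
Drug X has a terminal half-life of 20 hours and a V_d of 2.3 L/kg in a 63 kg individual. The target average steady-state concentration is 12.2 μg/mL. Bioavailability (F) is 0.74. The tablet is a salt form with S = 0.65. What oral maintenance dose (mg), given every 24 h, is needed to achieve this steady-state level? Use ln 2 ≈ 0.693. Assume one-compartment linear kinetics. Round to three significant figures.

3060 mg

Total Vd = 2.3 × 63 = 144.9 L
CL = ln 2 · Vd / t½ = 0.693 × 144.9 / 20 = 5.021 L/h
D = CL × Css × τ / F / S = 5.021 × 12.2 × 24 / 0.74 / 0.65 = 3056 mg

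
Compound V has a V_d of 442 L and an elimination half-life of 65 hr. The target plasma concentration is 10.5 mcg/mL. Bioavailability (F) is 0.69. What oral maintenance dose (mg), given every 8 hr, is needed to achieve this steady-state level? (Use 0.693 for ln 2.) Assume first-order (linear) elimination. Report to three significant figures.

CL = ln 2 · Vd / t½ = 0.693 × 442.0 / 65 = 4.712 L/h
D = CL × Css × τ / F = 4.712 × 10.5 × 8 / 0.69 = 573.6 mg

574 mg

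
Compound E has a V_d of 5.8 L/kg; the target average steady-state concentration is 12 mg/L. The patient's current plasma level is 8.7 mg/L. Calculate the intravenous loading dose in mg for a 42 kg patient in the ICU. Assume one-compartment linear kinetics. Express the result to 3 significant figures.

804 mg

Total Vd = 5.8 × 42 = 243.6 L
Concentration deficit ΔC = 12 − 8.7 = 3.300 mg/L
LD = Vd × ΔC = 243.6 × 3.300 = 803.9 mg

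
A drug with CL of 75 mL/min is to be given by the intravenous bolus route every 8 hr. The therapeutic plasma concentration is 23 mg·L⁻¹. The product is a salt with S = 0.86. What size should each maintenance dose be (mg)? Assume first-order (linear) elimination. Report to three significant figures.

963 mg

Convert clearance: 75 mL/min × 60 min/h ÷ 1000 mL/L = 4.500 L/h
D = CL × Css × τ / S = 4.500 × 23 × 8 / 0.86 = 962.8 mg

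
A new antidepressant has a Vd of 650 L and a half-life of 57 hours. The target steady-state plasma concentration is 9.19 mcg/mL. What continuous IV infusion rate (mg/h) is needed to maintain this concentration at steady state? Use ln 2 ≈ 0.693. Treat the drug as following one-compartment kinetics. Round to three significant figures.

72.6 mg/h

CL = ln 2 · Vd / t½ = 0.693 × 650.0 / 57 = 7.903 L/h
Infusion rate = CL × Css = 7.903 × 9.19 = 72.63 mg/h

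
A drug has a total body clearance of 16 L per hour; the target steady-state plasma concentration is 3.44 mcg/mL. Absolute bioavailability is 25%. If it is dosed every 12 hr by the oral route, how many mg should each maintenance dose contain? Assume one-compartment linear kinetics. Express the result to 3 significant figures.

D = CL × Css × τ / F = 16.00 × 3.44 × 12 / 0.25 = 2642 mg

2640 mg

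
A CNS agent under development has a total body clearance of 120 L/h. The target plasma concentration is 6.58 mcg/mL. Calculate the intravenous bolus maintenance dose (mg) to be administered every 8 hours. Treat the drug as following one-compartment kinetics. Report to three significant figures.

6320 mg

D = CL × Css × τ = 120.0 × 6.58 × 8 = 6317 mg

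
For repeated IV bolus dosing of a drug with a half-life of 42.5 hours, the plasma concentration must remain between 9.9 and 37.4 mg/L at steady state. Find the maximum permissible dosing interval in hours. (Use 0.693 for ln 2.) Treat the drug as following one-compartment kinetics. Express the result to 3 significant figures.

k = 0.693 / t½ = 0.693 / 42.5 = 0.01631 h⁻¹
Between IV bolus doses, concentration decays as C = C₀·e^(−kτ), so C_peak/C_trough = e^(kτ).
τ_max = ln(C_peak/C_trough) / k = ln(37.4/9.9) / 0.01631 = 1.329 / 0.01631 = 81.48 h

81.5 h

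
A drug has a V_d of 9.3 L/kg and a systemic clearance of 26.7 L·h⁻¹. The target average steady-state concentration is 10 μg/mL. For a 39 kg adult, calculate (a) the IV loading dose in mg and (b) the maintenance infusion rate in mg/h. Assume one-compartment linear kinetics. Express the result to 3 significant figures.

(a) 3630 mg; (b) 267 mg/h

Vd(total) = 39 kg × 9.3 L/kg = 362.7 L
Loading: fill Vd to C_target → 362.7 L × 10 mg/L = 3627 mg
Maintenance: replace elimination → rate = CL × Css = 26.70 × 10 = 267.0 mg/h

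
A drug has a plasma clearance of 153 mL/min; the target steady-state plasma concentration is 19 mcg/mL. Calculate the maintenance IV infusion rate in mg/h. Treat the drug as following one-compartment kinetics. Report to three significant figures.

174 mg/h

CL = 153 mL/min = 153 × 0.06 = 9.180 L/h
At steady state, infusion rate equals elimination rate: rate in = CL × Css.
R₀ = 9.180 × 19 = 174.4 mg/h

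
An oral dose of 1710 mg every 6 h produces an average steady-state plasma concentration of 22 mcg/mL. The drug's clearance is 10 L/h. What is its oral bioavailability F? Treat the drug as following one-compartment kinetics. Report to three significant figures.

F·D/τ = CL·Css at steady state → F = CL·Css·τ / D.
F = 10 × 22 × 6 / 1710 = 0.772

0.772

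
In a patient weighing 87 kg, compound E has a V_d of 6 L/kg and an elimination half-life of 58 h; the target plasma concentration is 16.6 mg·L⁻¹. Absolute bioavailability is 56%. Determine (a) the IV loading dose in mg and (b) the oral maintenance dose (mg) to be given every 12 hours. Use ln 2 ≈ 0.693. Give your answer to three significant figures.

(a) 8670 mg; (b) 2220 mg

Vd = 6 L/kg × 87 kg = 522.0 L
LD = Vd × C = 522.0 × 16.6 = 8665 mg
CL = 0.693 × Vd / t½ = 0.693 × 522.0 / 58 = 6.237 L/h
D = CL × Css × τ / F = 6.237 × 16.6 × 12 / 0.56 = 2219 mg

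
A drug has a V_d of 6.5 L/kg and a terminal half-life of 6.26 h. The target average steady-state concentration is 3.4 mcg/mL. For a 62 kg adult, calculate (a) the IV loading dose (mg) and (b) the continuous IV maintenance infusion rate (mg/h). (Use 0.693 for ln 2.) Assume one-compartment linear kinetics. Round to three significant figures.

Vd(total) = 62 kg × 6.5 L/kg = 403.0 L
LD = Vd × C = 403.0 × 3.4 = 1370 mg
CL = 0.693 × Vd / t½ = 0.693 × 403.0 / 6.26 = 44.61 L/h
Infusion rate = CL × Css = 44.61 × 3.4 = 151.7 mg/h

(a) 1370 mg; (b) 152 mg/h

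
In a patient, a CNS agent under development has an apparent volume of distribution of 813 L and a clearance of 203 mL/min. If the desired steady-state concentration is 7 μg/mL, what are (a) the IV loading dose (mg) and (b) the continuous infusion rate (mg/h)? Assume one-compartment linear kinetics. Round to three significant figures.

Loading: fill Vd to C_target → 813.0 L × 7 mg/L = 5691 mg
CL = 203 mL/min = 203 × 0.06 = 12.18 L/h
Infusion rate = 12.18 L/h × 7 mg/L = 85.26 mg/h

(a) 5690 mg; (b) 85.3 mg/h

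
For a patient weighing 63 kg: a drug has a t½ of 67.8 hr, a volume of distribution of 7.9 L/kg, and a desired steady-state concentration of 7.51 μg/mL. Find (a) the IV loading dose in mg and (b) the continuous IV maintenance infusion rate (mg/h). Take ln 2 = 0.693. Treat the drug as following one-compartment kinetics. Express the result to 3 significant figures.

(a) 3740 mg; (b) 38.2 mg/h

Vd = 7.9 L/kg × 63 kg = 497.7 L
LD = Vd × C = 497.7 × 7.51 = 3738 mg
CL = 0.693 × Vd / t½ = 0.693 × 497.7 / 67.8 = 5.087 L/h
Infusion rate = CL × Css = 5.087 × 7.51 = 38.20 mg/h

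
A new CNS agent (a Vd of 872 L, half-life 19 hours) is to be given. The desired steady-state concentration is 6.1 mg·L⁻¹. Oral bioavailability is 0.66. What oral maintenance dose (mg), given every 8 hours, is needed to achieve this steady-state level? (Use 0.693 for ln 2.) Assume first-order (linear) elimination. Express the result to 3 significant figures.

k = 0.693/19 = 0.03647 h⁻¹, so CL = k·Vd = 0.03647 × 872.0 = 31.80 L/h
D = CL × Css × τ / F = 31.80 × 6.1 × 8 / 0.66 = 2351 mg

2350 mg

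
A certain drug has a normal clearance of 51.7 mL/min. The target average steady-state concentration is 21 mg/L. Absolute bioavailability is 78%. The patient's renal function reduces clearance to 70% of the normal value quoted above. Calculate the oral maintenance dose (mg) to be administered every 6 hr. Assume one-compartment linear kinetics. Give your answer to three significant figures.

Convert clearance: 51.7 mL/min × 60 min/h ÷ 1000 mL/L = 3.102 L/h
Patient clearance = 0.7 × 3.102 = 2.171 L/h
D = CL × Css × τ / F = 2.171 × 21 × 6 / 0.78 = 350.7 mg

351 mg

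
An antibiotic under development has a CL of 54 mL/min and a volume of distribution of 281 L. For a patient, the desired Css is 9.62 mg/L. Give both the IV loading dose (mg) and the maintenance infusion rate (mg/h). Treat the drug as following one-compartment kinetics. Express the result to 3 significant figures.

Loading dose = Vd × C = 281.0 × 9.62 = 2703 mg
CL = 54 mL/min × 60/1000 = 3.240 L/h
Infusion rate = 3.240 L/h × 9.62 mg/L = 31.17 mg/h

(a) 2700 mg; (b) 31.2 mg/h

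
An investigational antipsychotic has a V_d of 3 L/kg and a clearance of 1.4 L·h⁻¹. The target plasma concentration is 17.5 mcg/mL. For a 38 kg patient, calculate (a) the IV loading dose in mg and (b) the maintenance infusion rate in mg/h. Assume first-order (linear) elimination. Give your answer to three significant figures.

(a) 2000 mg; (b) 24.5 mg/h

Vd = 3 L/kg × 38 kg = 114.0 L
Loading dose = Vd × C = 114.0 × 17.5 = 1995 mg
Maintenance infusion rate = CL × Css = 1.400 × 17.5 = 24.50 mg/h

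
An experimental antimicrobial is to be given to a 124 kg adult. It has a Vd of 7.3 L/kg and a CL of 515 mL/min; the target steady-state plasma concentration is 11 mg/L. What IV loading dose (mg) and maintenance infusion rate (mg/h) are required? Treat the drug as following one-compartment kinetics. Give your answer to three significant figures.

Vd = 7.3 L/kg × 124 kg = 905.2 L
LD = Vd · C_target = 905.2 × 11 = 9957 mg
CL = 515 mL/min × 60/1000 = 30.90 L/h
Maintenance: replace elimination → rate = CL × Css = 30.90 × 11 = 339.9 mg/h

(a) 9960 mg; (b) 340 mg/h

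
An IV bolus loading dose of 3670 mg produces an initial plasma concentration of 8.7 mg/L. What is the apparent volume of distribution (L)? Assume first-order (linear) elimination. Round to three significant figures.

Immediately after an IV bolus, C₀ = Dose / Vd, so Vd = Dose / C₀.
Vd = 3670 / 8.7 = 421.8 L

422 L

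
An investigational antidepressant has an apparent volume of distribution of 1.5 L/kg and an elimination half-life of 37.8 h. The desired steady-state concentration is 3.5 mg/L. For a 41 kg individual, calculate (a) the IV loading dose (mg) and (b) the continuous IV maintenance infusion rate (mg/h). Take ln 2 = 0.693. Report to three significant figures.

Vd = 1.5 L/kg × 41 kg = 61.50 L
LD = Vd × C = 61.50 × 3.5 = 215.3 mg
CL = 0.693 × Vd / t½ = 0.693 × 61.50 / 37.8 = 1.128 L/h
Infusion rate = CL × Css = 1.128 × 3.5 = 3.948 mg/h

(a) 215 mg; (b) 3.95 mg/h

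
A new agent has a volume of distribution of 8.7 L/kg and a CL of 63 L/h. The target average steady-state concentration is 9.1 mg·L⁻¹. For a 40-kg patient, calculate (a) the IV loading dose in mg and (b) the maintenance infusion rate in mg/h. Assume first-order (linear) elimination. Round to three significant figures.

(a) 3170 mg; (b) 573 mg/h

Total Vd = 8.7 × 40 = 348.0 L
LD = Vd · C_target = 348.0 × 9.1 = 3167 mg
Maintenance: replace elimination → rate = CL × Css = 63.00 × 9.1 = 573.3 mg/h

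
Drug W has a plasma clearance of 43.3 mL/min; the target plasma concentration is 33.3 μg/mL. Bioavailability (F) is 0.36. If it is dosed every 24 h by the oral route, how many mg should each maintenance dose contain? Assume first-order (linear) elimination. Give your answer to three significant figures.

5770 mg

CL = 43.3 mL/min × 60/1000 = 2.598 L/h
D = CL × Css × τ / F = 2.598 × 33.3 × 24 / 0.36 = 5768 mg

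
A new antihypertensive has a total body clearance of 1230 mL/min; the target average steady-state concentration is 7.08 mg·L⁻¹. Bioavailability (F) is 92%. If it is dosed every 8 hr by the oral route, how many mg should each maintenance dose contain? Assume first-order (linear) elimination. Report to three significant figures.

CL = 1230 mL/min = 1230 × 0.06 = 73.80 L/h
D = CL × Css × τ / F = 73.80 × 7.08 × 8 / 0.92 = 4544 mg

4540 mg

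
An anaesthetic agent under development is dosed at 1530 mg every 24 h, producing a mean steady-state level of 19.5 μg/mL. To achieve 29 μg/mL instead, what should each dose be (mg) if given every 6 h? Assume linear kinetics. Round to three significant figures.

569 mg

For first-order elimination, Css ∝ F·D/(CL·τ); F and CL are unchanged, so Css ∝ D/τ.
D₂ = D₁ × (Css,target / Css,current) × (τ₂/τ₁) = 1530 × (29/19.5) × (6/24) = 568.8 mg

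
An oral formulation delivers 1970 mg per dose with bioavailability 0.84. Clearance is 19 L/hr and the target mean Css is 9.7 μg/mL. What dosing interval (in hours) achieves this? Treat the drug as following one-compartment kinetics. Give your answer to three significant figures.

8.98 h

F·D/τ = CL·Css → τ = F·D / (CL·Css).
τ = 0.84 × 1970 / (19 × 9.7) = 8.979 h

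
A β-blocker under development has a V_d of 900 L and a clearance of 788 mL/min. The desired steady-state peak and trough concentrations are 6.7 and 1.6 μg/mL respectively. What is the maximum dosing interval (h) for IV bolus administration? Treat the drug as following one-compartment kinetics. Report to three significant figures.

CL = 788 mL/min = 788 × 0.06 = 47.28 L/h
k = CL / Vd = 47.28 / 900.0 = 0.05253 h⁻¹
Between IV bolus doses, concentration decays as C = C₀·e^(−kτ), so C_peak/C_trough = e^(kτ).
τ_max = ln(C_peak/C_trough) / k = ln(6.7/1.6) / 0.05253 = 1.432 / 0.05253 = 27.26 h

27.3 h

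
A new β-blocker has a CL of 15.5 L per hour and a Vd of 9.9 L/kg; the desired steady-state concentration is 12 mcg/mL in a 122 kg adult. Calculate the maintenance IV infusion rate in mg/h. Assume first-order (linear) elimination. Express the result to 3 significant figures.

Vd does not affect the maintenance rate; only clearance governs steady-state input.
Rate = CL × Css = 15.50 × 12 = 186.0 mg/h

186 mg/h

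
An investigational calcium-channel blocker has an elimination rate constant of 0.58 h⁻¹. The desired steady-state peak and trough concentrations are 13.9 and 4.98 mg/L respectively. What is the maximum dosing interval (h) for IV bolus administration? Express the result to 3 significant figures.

Between IV bolus doses, concentration decays as C = C₀·e^(−kτ), so C_peak/C_trough = e^(kτ).
τ_max = ln(C_peak/C_trough) / k = ln(13.9/4.98) / 0.5800 = 1.026 / 0.5800 = 1.769 h

1.77 h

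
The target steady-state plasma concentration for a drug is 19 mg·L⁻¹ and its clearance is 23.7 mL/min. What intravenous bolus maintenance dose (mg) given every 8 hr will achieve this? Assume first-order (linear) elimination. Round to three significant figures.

CL = 23.7 mL/min × 60/1000 = 1.422 L/h
At steady state, dose per interval replaces the amount cleared in that interval: D/τ = CL·Css.
D = CL × Css × τ = 1.422 × 19 × 8 = 216.1 mg

216 mg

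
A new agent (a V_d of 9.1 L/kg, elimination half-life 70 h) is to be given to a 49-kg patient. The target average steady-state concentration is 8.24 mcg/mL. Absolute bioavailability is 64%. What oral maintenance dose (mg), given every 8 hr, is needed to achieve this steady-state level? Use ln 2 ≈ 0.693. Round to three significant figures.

455 mg

Vd(total) = 49 kg × 9.1 L/kg = 445.9 L
k = 0.693/70 = 0.009900 h⁻¹, so CL = k·Vd = 0.009900 × 445.9 = 4.414 L/h
D = CL × Css × τ / F = 4.414 × 8.24 × 8 / 0.64 = 454.6 mg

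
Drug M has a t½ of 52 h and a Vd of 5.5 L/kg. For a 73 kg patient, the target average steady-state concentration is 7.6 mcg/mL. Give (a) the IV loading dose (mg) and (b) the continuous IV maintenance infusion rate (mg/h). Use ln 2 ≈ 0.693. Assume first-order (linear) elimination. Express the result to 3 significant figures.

(a) 3050 mg; (b) 40.7 mg/h

Vd(total) = 73 kg × 5.5 L/kg = 401.5 L
LD = Vd × C = 401.5 × 7.6 = 3051 mg
CL = 0.693 × Vd / t½ = 0.693 × 401.5 / 52 = 5.351 L/h
Infusion rate = CL × Css = 5.351 × 7.6 = 40.67 mg/h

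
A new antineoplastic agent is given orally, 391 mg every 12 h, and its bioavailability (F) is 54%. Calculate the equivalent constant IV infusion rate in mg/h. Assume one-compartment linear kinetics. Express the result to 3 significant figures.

17.6 mg/h

Equivalent systemic input: infusion rate = F·D/τ.
Rate = 0.54 × 391 / 12 = 17.60 mg/h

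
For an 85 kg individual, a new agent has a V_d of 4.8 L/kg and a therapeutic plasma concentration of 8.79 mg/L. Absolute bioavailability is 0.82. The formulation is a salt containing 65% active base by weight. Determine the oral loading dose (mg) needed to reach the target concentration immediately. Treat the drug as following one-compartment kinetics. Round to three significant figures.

Vd(total) = 85 kg × 4.8 L/kg = 408.0 L
The loading dose fills Vd to the target concentration.
LD = Vd × C / F / S = 408.0 × 8.790 / 0.82 / 0.65 = 6729 mg

6730 mg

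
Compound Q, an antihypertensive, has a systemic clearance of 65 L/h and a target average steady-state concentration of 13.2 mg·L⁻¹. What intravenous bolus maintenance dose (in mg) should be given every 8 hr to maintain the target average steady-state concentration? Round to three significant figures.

6860 mg

D = CL × Css × τ = 65.00 × 13.2 × 8 = 6864 mg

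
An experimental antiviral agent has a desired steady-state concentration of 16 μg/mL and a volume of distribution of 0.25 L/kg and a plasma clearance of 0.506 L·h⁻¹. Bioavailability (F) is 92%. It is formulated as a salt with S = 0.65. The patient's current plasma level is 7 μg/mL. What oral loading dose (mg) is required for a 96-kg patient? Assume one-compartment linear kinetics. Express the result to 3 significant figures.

Vd(total) = 96 kg × 0.25 L/kg = 24.00 L
The loading dose fills Vd to the target concentration.
Concentration deficit ΔC = 16 − 7 = 9.000 mg/L
LD = Vd × ΔC / F / S = 24.00 × 9.000 / 0.92 / 0.65 = 361.2 mg

361 mg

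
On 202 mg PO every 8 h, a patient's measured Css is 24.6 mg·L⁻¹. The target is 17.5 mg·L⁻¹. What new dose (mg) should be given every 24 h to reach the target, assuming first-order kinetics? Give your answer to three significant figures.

431 mg

For first-order elimination, Css ∝ F·D/(CL·τ); F and CL are unchanged, so Css ∝ D/τ.
D₂ = D₁ × (Css,target / Css,current) × (τ₂/τ₁) = 202 × (17.5/24.6) × (24/8) = 431.1 mg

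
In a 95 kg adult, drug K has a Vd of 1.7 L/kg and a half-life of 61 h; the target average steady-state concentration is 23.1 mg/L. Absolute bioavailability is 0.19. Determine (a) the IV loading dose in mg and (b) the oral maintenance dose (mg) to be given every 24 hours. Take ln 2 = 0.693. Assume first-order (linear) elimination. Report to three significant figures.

Vd(total) = 95 kg × 1.7 L/kg = 161.5 L
LD = Vd × C = 161.5 × 23.1 = 3731 mg
CL = 0.693 × Vd / t½ = 0.693 × 161.5 / 61 = 1.835 L/h
D = CL × Css × τ / F = 1.835 × 23.1 × 24 / 0.19 = 5354 mg

(a) 3730 mg; (b) 5350 mg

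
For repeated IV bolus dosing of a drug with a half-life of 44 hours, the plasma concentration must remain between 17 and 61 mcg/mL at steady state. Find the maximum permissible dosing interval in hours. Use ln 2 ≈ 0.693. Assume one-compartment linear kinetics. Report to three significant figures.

k = 0.693 / t½ = 0.693 / 44 = 0.01575 h⁻¹
Between IV bolus doses, concentration decays as C = C₀·e^(−kτ), so C_peak/C_trough = e^(kτ).
τ_max = ln(C_peak/C_trough) / k = ln(61/17) / 0.01575 = 1.278 / 0.01575 = 81.14 h

81.1 h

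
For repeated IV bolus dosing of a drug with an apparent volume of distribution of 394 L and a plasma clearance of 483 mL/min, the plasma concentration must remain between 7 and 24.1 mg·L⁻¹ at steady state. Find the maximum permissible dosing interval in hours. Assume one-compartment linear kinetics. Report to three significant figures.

Convert clearance: 483 mL/min × 60 min/h ÷ 1000 mL/L = 28.98 L/h
k = CL / Vd = 28.98 / 394.0 = 0.07355 h⁻¹
Between IV bolus doses, concentration decays as C = C₀·e^(−kτ), so C_peak/C_trough = e^(kτ).
τ_max = ln(C_peak/C_trough) / k = ln(24.1/7) / 0.07355 = 1.236 / 0.07355 = 16.80 h

16.8 h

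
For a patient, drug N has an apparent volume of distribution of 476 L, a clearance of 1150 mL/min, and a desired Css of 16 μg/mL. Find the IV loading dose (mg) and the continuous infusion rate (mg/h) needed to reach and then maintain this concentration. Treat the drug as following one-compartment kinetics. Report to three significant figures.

(a) 7620 mg; (b) 1100 mg/h

Loading: fill Vd to C_target → 476.0 L × 16 mg/L = 7616 mg
CL = 1150 mL/min = 1150 × 0.06 = 69.00 L/h
Infusion rate = 69.00 L/h × 16 mg/L = 1104 mg/h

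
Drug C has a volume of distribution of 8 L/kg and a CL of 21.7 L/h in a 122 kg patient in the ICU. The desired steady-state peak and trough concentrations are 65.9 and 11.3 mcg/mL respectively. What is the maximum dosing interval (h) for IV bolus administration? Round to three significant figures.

Total Vd = 8 × 122 = 976.0 L
k = CL / Vd = 21.70 / 976.0 = 0.02223 h⁻¹
Between IV bolus doses, concentration decays as C = C₀·e^(−kτ), so C_peak/C_trough = e^(kτ).
τ_max = ln(C_peak/C_trough) / k = ln(65.9/11.3) / 0.02223 = 1.763 / 0.02223 = 79.31 h

79.3 h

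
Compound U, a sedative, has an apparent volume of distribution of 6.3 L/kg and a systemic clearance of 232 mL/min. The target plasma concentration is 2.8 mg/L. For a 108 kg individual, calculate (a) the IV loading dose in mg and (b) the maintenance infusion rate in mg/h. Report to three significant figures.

Total Vd = 6.3 × 108 = 680.4 L
Loading: fill Vd to C_target → 680.4 L × 2.8 mg/L = 1905 mg
Convert clearance: 232 mL/min × 60 min/h ÷ 1000 mL/L = 13.92 L/h
Maintenance: replace elimination → rate = CL × Css = 13.92 × 2.8 = 38.98 mg/h

(a) 1910 mg; (b) 39.0 mg/h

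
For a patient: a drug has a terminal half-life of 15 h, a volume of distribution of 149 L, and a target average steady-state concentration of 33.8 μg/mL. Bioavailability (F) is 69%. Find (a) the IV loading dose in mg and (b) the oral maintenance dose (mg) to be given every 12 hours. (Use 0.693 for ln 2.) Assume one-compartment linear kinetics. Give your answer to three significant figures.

(a) 5040 mg; (b) 4050 mg

LD = Vd × C = 149.0 × 33.8 = 5036 mg
CL = 0.693 × Vd / t½ = 0.693 × 149.0 / 15 = 6.884 L/h
D = CL × Css × τ / F = 6.884 × 33.8 × 12 / 0.69 = 4047 mg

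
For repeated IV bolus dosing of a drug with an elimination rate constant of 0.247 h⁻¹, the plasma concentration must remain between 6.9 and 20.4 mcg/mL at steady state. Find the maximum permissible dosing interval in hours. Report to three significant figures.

Between IV bolus doses, concentration decays as C = C₀·e^(−kτ), so C_peak/C_trough = e^(kτ).
τ_max = ln(C_peak/C_trough) / k = ln(20.4/6.9) / 0.2470 = 1.084 / 0.2470 = 4.389 h

4.39 h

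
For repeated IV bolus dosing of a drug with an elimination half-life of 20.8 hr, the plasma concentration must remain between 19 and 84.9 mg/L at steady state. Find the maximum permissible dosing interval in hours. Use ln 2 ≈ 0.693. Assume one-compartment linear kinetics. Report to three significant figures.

k = 0.693 / t½ = 0.693 / 20.8 = 0.03332 h⁻¹
Between IV bolus doses, concentration decays as C = C₀·e^(−kτ), so C_peak/C_trough = e^(kτ).
τ_max = ln(C_peak/C_trough) / k = ln(84.9/19) / 0.03332 = 1.497 / 0.03332 = 44.93 h

44.9 h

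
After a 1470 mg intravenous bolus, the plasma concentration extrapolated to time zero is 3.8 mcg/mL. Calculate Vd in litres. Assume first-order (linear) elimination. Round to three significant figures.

Immediately after an IV bolus, C₀ = Dose / Vd, so Vd = Dose / C₀.
Vd = 1470 / 3.8 = 386.8 L

387 L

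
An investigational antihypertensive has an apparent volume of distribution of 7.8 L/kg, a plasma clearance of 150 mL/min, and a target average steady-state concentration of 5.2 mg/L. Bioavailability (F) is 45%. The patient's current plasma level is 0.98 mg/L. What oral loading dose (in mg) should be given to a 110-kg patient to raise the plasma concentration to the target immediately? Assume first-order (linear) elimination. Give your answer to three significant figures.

8050 mg

Vd = 7.8 L/kg × 110 kg = 858.0 L
Loading dose depends on Vd (not clearance): it fills the distribution volume.
Concentration deficit ΔC = 5.2 − 0.98 = 4.220 mg/L
LD = Vd × ΔC / F = 858.0 × 4.220 / 0.45 = 8046 mg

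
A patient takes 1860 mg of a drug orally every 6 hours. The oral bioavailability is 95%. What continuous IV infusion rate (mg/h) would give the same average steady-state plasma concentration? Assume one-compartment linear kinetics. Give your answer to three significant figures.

295 mg/h

Equivalent systemic input: infusion rate = F·D/τ.
Rate = 0.95 × 1860 / 6 = 294.5 mg/h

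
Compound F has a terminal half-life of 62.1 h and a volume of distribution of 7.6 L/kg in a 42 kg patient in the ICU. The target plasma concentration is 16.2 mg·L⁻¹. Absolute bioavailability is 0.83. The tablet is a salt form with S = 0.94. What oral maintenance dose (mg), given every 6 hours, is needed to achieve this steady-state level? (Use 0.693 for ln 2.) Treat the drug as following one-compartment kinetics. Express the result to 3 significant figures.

444 mg

Total Vd = 7.6 × 42 = 319.2 L
k = 0.693/62.1 = 0.01116 h⁻¹, so CL = k·Vd = 0.01116 × 319.2 = 3.562 L/h
D = CL × Css × τ / F / S = 3.562 × 16.2 × 6 / 0.83 / 0.94 = 443.8 mg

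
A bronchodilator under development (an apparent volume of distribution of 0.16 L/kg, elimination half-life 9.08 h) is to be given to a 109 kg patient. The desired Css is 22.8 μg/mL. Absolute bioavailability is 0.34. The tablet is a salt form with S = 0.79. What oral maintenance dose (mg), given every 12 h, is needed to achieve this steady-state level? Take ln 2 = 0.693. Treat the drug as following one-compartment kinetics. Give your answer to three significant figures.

Total Vd = 0.16 × 109 = 17.44 L
CL = 0.693 × Vd / t½ = 0.693 × 17.44 / 9.08 = 1.331 L/h
D = CL × Css × τ / F / S = 1.331 × 22.8 × 12 / 0.34 / 0.79 = 1356 mg

1360 mg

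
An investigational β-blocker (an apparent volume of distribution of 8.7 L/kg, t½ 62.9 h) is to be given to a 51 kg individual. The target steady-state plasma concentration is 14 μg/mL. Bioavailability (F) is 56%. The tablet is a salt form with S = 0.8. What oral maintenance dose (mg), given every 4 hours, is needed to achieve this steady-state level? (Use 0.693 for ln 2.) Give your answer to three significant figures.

611 mg

Vd = 8.7 L/kg × 51 kg = 443.7 L
CL = 0.693 × Vd / t½ = 0.693 × 443.7 / 62.9 = 4.888 L/h
D = CL × Css × τ / F / S = 4.888 × 14 × 4 / 0.56 / 0.8 = 611.0 mg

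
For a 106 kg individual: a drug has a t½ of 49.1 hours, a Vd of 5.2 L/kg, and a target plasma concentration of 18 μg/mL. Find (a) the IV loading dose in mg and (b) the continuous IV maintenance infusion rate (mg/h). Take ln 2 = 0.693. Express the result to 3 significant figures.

Total Vd = 5.2 × 106 = 551.2 L
LD = Vd × C = 551.2 × 18 = 9922 mg
CL = 0.693 × Vd / t½ = 0.693 × 551.2 / 49.1 = 7.780 L/h
Infusion rate = CL × Css = 7.780 × 18 = 140.0 mg/h

(a) 9920 mg; (b) 140 mg/h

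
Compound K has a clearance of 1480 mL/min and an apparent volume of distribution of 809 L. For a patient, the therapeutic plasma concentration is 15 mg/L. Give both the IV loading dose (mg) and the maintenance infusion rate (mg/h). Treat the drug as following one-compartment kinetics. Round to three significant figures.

LD = Vd · C_target = 809.0 × 15 = 12140 mg
Convert clearance: 1480 mL/min × 60 min/h ÷ 1000 mL/L = 88.80 L/h
Maintenance infusion rate = CL × Css = 88.80 × 15 = 1332 mg/h

(a) 12100 mg; (b) 1330 mg/h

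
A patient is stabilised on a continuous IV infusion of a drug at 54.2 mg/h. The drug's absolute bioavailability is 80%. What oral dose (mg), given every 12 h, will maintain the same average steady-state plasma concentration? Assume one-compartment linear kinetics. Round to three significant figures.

813 mg

To maintain the same Css, the systemic dosing rate must be unchanged: F·D/τ = infusion rate.
D = rate × τ / F = 54.2 × 12 / 0.8 = 813.0 mg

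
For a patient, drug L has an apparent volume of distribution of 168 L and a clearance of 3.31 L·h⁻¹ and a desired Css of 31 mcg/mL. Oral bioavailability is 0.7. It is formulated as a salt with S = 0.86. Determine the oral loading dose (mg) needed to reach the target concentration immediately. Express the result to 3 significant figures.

Loading dose depends on Vd (not clearance): it fills the distribution volume.
LD = Vd × C / F / S = 168.0 × 31.00 / 0.7 / 0.86 = 8651 mg

8650 mg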